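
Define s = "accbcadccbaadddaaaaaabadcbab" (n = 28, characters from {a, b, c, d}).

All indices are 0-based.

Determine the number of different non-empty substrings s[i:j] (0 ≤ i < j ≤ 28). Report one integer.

358

rank→(start, suffix):
  0 → (15, 'aaaaaabadcbab')
  1 → (16, 'aaaaabadcbab')
  2 → (17, 'aaaabadcbab')
  3 → (18, 'aaabadcbab')
  4 → (19, 'aabadcbab')
  5 → (10, 'aadddaaaaaabadcbab')
  6 → (26, 'ab')
  7 → (20, 'abadcbab')
  8 → (0, 'accbcadccbaadddaaaaaabadcbab')
  9 → (22, 'adcbab')
  10 → (5, 'adccbaadddaaaaaabadcbab')
  11 → (11, 'adddaaaaaabadcbab')
  12 → (27, 'b')
  13 → (9, 'baadddaaaaaabadcbab')
  14 → (25, 'bab')
  15 → (21, 'badcbab')
  16 → (3, 'bcadccbaadddaaaaaabadcbab')
  17 → (4, 'cadccbaadddaaaaaabadcbab')
  18 → (8, 'cbaadddaaaaaabadcbab')
  19 → (24, 'cbab')
  20 → (2, 'cbcadccbaadddaaaaaabadcbab')
  21 → (7, 'ccbaadddaaaaaabadcbab')
  22 → (1, 'ccbcadccbaadddaaaaaabadcbab')
  23 → (14, 'daaaaaabadcbab')
  24 → (23, 'dcbab')
  25 → (6, 'dccbaadddaaaaaabadcbab')
  26 → (13, 'ddaaaaaabadcbab')
  27 → (12, 'dddaaaaaabadcbab')

SA = [15, 16, 17, 18, 19, 10, 26, 20, 0, 22, 5, 11, 27, 9, 25, 21, 3, 4, 8, 24, 2, 7, 1, 14, 23, 6, 13, 12]
i: (SA[i-1],SA[i]) lcp shared
  1: (15,16) 5 'aaaaa'
  2: (16,17) 4 'aaaa'
  3: (17,18) 3 'aaa'
  4: (18,19) 2 'aa'
  5: (19,10) 2 'aa'
  6: (10,26) 1 'a'
  7: (26,20) 2 'ab'
  8: (20,0) 1 'a'
  9: (0,22) 1 'a'
  10: (22,5) 3 'adc'
  11: (5,11) 2 'ad'
  12: (11,27) 0 ''
  13: (27,9) 1 'b'
  14: (9,25) 2 'ba'
  15: (25,21) 2 'ba'
  16: (21,3) 1 'b'
  17: (3,4) 0 ''
  18: (4,8) 1 'c'
  19: (8,24) 3 'cba'
  20: (24,2) 2 'cb'
  21: (2,7) 1 'c'
  22: (7,1) 3 'ccb'
  23: (1,14) 0 ''
  24: (14,23) 1 'd'
  25: (23,6) 2 'dc'
  26: (6,13) 1 'd'
  27: (13,12) 2 'dd'

n(n+1)/2 = 28·29/2 = 406
Σ LCP = 0 + 5 + 4 + 3 + 2 + 2 + 1 + 2 + 1 + 1 + 3 + 2 + 0 + 1 + 2 + 2 + 1 + 0 + 1 + 3 + 2 + 1 + 3 + 0 + 1 + 2 + 1 + 2 = 48
distinct = 406 − 48 = 358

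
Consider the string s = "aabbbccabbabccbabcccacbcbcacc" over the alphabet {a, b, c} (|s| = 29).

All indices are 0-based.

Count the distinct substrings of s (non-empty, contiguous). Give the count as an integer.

sorted suffixes:
  #0 SA[0]=0  'aabbbccabbabccbabcccacbcbcacc'
  #1 SA[1]=7  'abbabccbabcccacbcbcacc'
  #2 SA[2]=1  'abbbccabbabccbabcccacbcbcacc'
  #3 SA[3]=10  'abccbabcccacbcbcacc'
  #4 SA[4]=15  'abcccacbcbcacc'
  #5 SA[5]=20  'acbcbcacc'
  #6 SA[6]=26  'acc'
  #7 SA[7]=9  'babccbabcccacbcbcacc'
  #8 SA[8]=14  'babcccacbcbcacc'
  #9 SA[9]=8  'bbabccbabcccacbcbcacc'
  #10 SA[10]=2  'bbbccabbabccbabcccacbcbcacc'
  #11 SA[11]=3  'bbccabbabccbabcccacbcbcacc'
  #12 SA[12]=24  'bcacc'
  #13 SA[13]=22  'bcbcacc'
  #14 SA[14]=4  'bccabbabccbabcccacbcbcacc'
  #15 SA[15]=11  'bccbabcccacbcbcacc'
  #16 SA[16]=16  'bcccacbcbcacc'
  #17 SA[17]=28  'c'
  #18 SA[18]=6  'cabbabccbabcccacbcbcacc'
  #19 SA[19]=19  'cacbcbcacc'
  #20 SA[20]=25  'cacc'
  #21 SA[21]=13  'cbabcccacbcbcacc'
  #22 SA[22]=23  'cbcacc'
  #23 SA[23]=21  'cbcbcacc'
  #24 SA[24]=27  'cc'
  #25 SA[25]=5  'ccabbabccbabcccacbcbcacc'
  #26 SA[26]=18  'ccacbcbcacc'
  #27 SA[27]=12  'ccbabcccacbcbcacc'
  #28 SA[28]=17  'cccacbcbcacc'

SA = [0, 7, 1, 10, 15, 20, 26, 9, 14, 8, 2, 3, 24, 22, 4, 11, 16, 28, 6, 19, 25, 13, 23, 21, 27, 5, 18, 12, 17]
i: (SA[i-1],SA[i]) lcp shared
  1: (0,7) 1 'a'
  2: (7,1) 3 'abb'
  3: (1,10) 2 'ab'
  4: (10,15) 4 'abcc'
  5: (15,20) 1 'a'
  6: (20,26) 2 'ac'
  7: (26,9) 0 ''
  8: (9,14) 5 'babcc'
  9: (14,8) 1 'b'
  10: (8,2) 2 'bb'
  11: (2,3) 2 'bb'
  12: (3,24) 1 'b'
  13: (24,22) 2 'bc'
  14: (22,4) 2 'bc'
  15: (4,11) 3 'bcc'
  16: (11,16) 3 'bcc'
  17: (16,28) 0 ''
  18: (28,6) 1 'c'
  19: (6,19) 2 'ca'
  20: (19,25) 3 'cac'
  21: (25,13) 1 'c'
  22: (13,23) 2 'cb'
  23: (23,21) 3 'cbc'
  24: (21,27) 1 'c'
  25: (27,5) 2 'cc'
  26: (5,18) 3 'cca'
  27: (18,12) 2 'cc'
  28: (12,17) 2 'cc'

n(n+1)/2 = 29·30/2 = 435
Σ LCP = 0 + 1 + 3 + 2 + 4 + 1 + 2 + 0 + 5 + 1 + 2 + 2 + 1 + 2 + 2 + 3 + 3 + 0 + 1 + 2 + 3 + 1 + 2 + 3 + 1 + 2 + 3 + 2 + 2 = 56
distinct = 435 − 56 = 379

379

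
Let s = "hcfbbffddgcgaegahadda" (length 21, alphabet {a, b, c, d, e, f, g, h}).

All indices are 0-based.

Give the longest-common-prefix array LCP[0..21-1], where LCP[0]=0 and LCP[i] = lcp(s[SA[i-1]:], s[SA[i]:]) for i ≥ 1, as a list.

rank | idx | suffix
   0 |  20 | a
   1 |  17 | adda
   2 |  12 | aegahadda
   3 |  15 | ahadda
   4 |   3 | bbffddgcgaegahadda
   5 |   4 | bffddgcgaegahadda
   6 |   1 | cfbbffddgcgaegahadda
   7 |  10 | cgaegahadda
   8 |  19 | da
   9 |  18 | dda
  10 |   7 | ddgcgaegahadda
  11 |   8 | dgcgaegahadda
  12 |  13 | egahadda
  13 |   2 | fbbffddgcgaegahadda
  14 |   6 | fddgcgaegahadda
  15 |   5 | ffddgcgaegahadda
  16 |  11 | gaegahadda
  17 |  14 | gahadda
  18 |   9 | gcgaegahadda
  19 |  16 | hadda
  20 |   0 | hcfbbffddgcgaegahadda

SA = [20, 17, 12, 15, 3, 4, 1, 10, 19, 18, 7, 8, 13, 2, 6, 5, 11, 14, 9, 16, 0]
[i] adj suffixes → lcp
  [1] 20/17 → 1 ('a')
  [2] 17/12 → 1 ('a')
  [3] 12/15 → 1 ('a')
  [4] 15/3 → 0 ('')
  [5] 3/4 → 1 ('b')
  [6] 4/1 → 0 ('')
  [7] 1/10 → 1 ('c')
  [8] 10/19 → 0 ('')
  [9] 19/18 → 1 ('d')
  [10] 18/7 → 2 ('dd')
  [11] 7/8 → 1 ('d')
  [12] 8/13 → 0 ('')
  [13] 13/2 → 0 ('')
  [14] 2/6 → 1 ('f')
  [15] 6/5 → 1 ('f')
  [16] 5/11 → 0 ('')
  [17] 11/14 → 2 ('ga')
  [18] 14/9 → 1 ('g')
  [19] 9/16 → 0 ('')
  [20] 16/0 → 1 ('h')

[0, 1, 1, 1, 0, 1, 0, 1, 0, 1, 2, 1, 0, 0, 1, 1, 0, 2, 1, 0, 1]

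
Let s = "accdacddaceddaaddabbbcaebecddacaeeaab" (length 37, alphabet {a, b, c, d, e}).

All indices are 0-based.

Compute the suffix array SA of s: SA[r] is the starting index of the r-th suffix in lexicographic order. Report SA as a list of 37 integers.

rank→(start, suffix):
  0 → (34, 'aab')
  1 → (13, 'aaddabbbcaebecddacaeeaab')
  2 → (35, 'ab')
  3 → (17, 'abbbcaebecddacaeeaab')
  4 → (29, 'acaeeaab')
  5 → (0, 'accdacddaceddaaddabbbcaebecddacaeeaab')
  6 → (4, 'acddaceddaaddabbbcaebecddacaeeaab')
  7 → (8, 'aceddaaddabbbcaebecddacaeeaab')
  8 → (14, 'addabbbcaebecddacaeeaab')
  9 → (22, 'aebecddacaeeaab')
  10 → (31, 'aeeaab')
  11 → (36, 'b')
  12 → (18, 'bbbcaebecddacaeeaab')
  13 → (19, 'bbcaebecddacaeeaab')
  14 → (20, 'bcaebecddacaeeaab')
  15 → (24, 'becddacaeeaab')
  16 → (21, 'caebecddacaeeaab')
  17 → (30, 'caeeaab')
  18 → (1, 'ccdacddaceddaaddabbbcaebecddacaeeaab')
  19 → (2, 'cdacddaceddaaddabbbcaebecddacaeeaab')
  20 → (26, 'cddacaeeaab')
  21 → (5, 'cddaceddaaddabbbcaebecddacaeeaab')
  22 → (9, 'ceddaaddabbbcaebecddacaeeaab')
  23 → (12, 'daaddabbbcaebecddacaeeaab')
  24 → (16, 'dabbbcaebecddacaeeaab')
  25 → (28, 'dacaeeaab')
  26 → (3, 'dacddaceddaaddabbbcaebecddacaeeaab')
  27 → (7, 'daceddaaddabbbcaebecddacaeeaab')
  28 → (11, 'ddaaddabbbcaebecddacaeeaab')
  29 → (15, 'ddabbbcaebecddacaeeaab')
  30 → (27, 'ddacaeeaab')
  31 → (6, 'ddaceddaaddabbbcaebecddacaeeaab')
  32 → (33, 'eaab')
  33 → (23, 'ebecddacaeeaab')
  34 → (25, 'ecddacaeeaab')
  35 → (10, 'eddaaddabbbcaebecddacaeeaab')
  36 → (32, 'eeaab')

[34, 13, 35, 17, 29, 0, 4, 8, 14, 22, 31, 36, 18, 19, 20, 24, 21, 30, 1, 2, 26, 5, 9, 12, 16, 28, 3, 7, 11, 15, 27, 6, 33, 23, 25, 10, 32]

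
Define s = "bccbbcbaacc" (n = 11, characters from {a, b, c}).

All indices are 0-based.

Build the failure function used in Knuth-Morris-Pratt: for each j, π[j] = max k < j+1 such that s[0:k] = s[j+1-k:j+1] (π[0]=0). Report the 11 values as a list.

π[0] = 0
j=1 s[j]='c': π[1]=0 (border '')
j=2 s[j]='c': π[2]=0 (border '')
j=3 s[j]='b': π[3]=1 (border 'b')
j=4 s[j]='b': k: 1→0; π[4]=1 (border 'b')
j=5 s[j]='c': π[5]=2 (border 'bc')
j=6 s[j]='b': k: 2→0; π[6]=1 (border 'b')
j=7 s[j]='a': k: 1→0; π[7]=0 (border '')
j=8 s[j]='a': π[8]=0 (border '')
j=9 s[j]='c': π[9]=0 (border '')
j=10 s[j]='c': π[10]=0 (border '')

[0, 0, 0, 1, 1, 2, 1, 0, 0, 0, 0]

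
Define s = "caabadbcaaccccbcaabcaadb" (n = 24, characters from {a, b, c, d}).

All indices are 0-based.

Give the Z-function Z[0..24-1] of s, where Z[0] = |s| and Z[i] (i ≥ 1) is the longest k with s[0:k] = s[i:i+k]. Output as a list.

[24, 0, 0, 0, 0, 0, 0, 3, 0, 0, 1, 1, 1, 1, 0, 4, 0, 0, 0, 3, 0, 0, 0, 0]

Z[0]=24
i=1: i≥r, start 0; Z[1]=0
i=2: i≥r, start 0; Z[2]=0
i=3: i≥r, start 0; Z[3]=0
i=4: i≥r, start 0; Z[4]=0
i=5: i≥r, start 0; Z[5]=0
i=6: i≥r, start 0; Z[6]=0
i=7: i≥r, start 0; Z[7]=3 extend→box=[7,10)
i=8: min(r-i=2, Z[1]=0)=0; Z[8]=0
i=9: min(r-i=1, Z[2]=0)=0; Z[9]=0
i=10: i≥r, start 0; Z[10]=1 extend→box=[10,11)
i=11: i≥r, start 0; Z[11]=1 extend→box=[11,12)
i=12: i≥r, start 0; Z[12]=1 extend→box=[12,13)
i=13: i≥r, start 0; Z[13]=1 extend→box=[13,14)
i=14: i≥r, start 0; Z[14]=0
i=15: i≥r, start 0; Z[15]=4 extend→box=[15,19)
i=16: min(r-i=3, Z[1]=0)=0; Z[16]=0
i=17: min(r-i=2, Z[2]=0)=0; Z[17]=0
i=18: min(r-i=1, Z[3]=0)=0; Z[18]=0
i=19: i≥r, start 0; Z[19]=3 extend→box=[19,22)
i=20: min(r-i=2, Z[1]=0)=0; Z[20]=0
i=21: min(r-i=1, Z[2]=0)=0; Z[21]=0
i=22: i≥r, start 0; Z[22]=0
i=23: i≥r, start 0; Z[23]=0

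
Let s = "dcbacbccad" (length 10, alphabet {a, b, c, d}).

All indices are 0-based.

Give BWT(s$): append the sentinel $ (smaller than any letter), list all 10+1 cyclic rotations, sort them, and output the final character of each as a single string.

dbccccdaba$

rank  rotation     last
    0  $dcbacbccad  d
    1  acbccad$dcb  b
    2  ad$dcbacbcc  c
    3  bacbccad$dc  c
    4  bccad$dcbac  c
    5  cad$dcbacbc  c
    6  cbacbccad$d  d
    7  cbccad$dcba  a
    8  ccad$dcbacb  b
    9  d$dcbacbcca  a
   10  dcbacbccad$  $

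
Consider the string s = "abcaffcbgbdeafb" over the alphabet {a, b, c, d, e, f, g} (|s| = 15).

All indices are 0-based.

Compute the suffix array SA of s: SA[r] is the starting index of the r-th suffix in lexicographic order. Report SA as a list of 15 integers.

rank→(start, suffix):
  0 → (0, 'abcaffcbgbdeafb')
  1 → (12, 'afb')
  2 → (3, 'affcbgbdeafb')
  3 → (14, 'b')
  4 → (1, 'bcaffcbgbdeafb')
  5 → (9, 'bdeafb')
  6 → (7, 'bgbdeafb')
  7 → (2, 'caffcbgbdeafb')
  8 → (6, 'cbgbdeafb')
  9 → (10, 'deafb')
  10 → (11, 'eafb')
  11 → (13, 'fb')
  12 → (5, 'fcbgbdeafb')
  13 → (4, 'ffcbgbdeafb')
  14 → (8, 'gbdeafb')

[0, 12, 3, 14, 1, 9, 7, 2, 6, 10, 11, 13, 5, 4, 8]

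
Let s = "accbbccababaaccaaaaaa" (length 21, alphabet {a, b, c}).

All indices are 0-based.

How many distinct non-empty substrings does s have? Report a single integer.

193

sorted suffixes:
  #0 SA[0]=20  'a'
  #1 SA[1]=19  'aa'
  #2 SA[2]=18  'aaa'
  #3 SA[3]=17  'aaaa'
  #4 SA[4]=16  'aaaaa'
  #5 SA[5]=15  'aaaaaa'
  #6 SA[6]=11  'aaccaaaaaa'
  #7 SA[7]=9  'abaaccaaaaaa'
  #8 SA[8]=7  'ababaaccaaaaaa'
  #9 SA[9]=12  'accaaaaaa'
  #10 SA[10]=0  'accbbccababaaccaaaaaa'
  #11 SA[11]=10  'baaccaaaaaa'
  #12 SA[12]=8  'babaaccaaaaaa'
  #13 SA[13]=3  'bbccababaaccaaaaaa'
  #14 SA[14]=4  'bccababaaccaaaaaa'
  #15 SA[15]=14  'caaaaaa'
  #16 SA[16]=6  'cababaaccaaaaaa'
  #17 SA[17]=2  'cbbccababaaccaaaaaa'
  #18 SA[18]=13  'ccaaaaaa'
  #19 SA[19]=5  'ccababaaccaaaaaa'
  #20 SA[20]=1  'ccbbccababaaccaaaaaa'

SA = [20, 19, 18, 17, 16, 15, 11, 9, 7, 12, 0, 10, 8, 3, 4, 14, 6, 2, 13, 5, 1]
[i] adj suffixes → lcp
  [1] 20/19 → 1 ('a')
  [2] 19/18 → 2 ('aa')
  [3] 18/17 → 3 ('aaa')
  [4] 17/16 → 4 ('aaaa')
  [5] 16/15 → 5 ('aaaaa')
  [6] 15/11 → 2 ('aa')
  [7] 11/9 → 1 ('a')
  [8] 9/7 → 3 ('aba')
  [9] 7/12 → 1 ('a')
  [10] 12/0 → 3 ('acc')
  [11] 0/10 → 0 ('')
  [12] 10/8 → 2 ('ba')
  [13] 8/3 → 1 ('b')
  [14] 3/4 → 1 ('b')
  [15] 4/14 → 0 ('')
  [16] 14/6 → 2 ('ca')
  [17] 6/2 → 1 ('c')
  [18] 2/13 → 1 ('c')
  [19] 13/5 → 3 ('cca')
  [20] 5/1 → 2 ('cc')

n(n+1)/2 = 21·22/2 = 231
Σ LCP = 0 + 1 + 2 + 3 + 4 + 5 + 2 + 1 + 3 + 1 + 3 + 0 + 2 + 1 + 1 + 0 + 2 + 1 + 1 + 3 + 2 = 38
distinct = 231 − 38 = 193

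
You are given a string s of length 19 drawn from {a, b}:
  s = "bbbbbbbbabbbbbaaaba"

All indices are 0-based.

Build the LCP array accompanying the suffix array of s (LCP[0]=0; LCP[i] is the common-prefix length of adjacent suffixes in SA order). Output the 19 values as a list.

[0, 1, 2, 1, 2, 0, 2, 2, 1, 3, 2, 4, 3, 5, 4, 6, 5, 6, 7]

rank | idx | suffix
   0 |  18 | a
   1 |  14 | aaaba
   2 |  15 | aaba
   3 |  16 | aba
   4 |   8 | abbbbbaaaba
   5 |  17 | ba
   6 |  13 | baaaba
   7 |   7 | babbbbbaaaba
   8 |  12 | bbaaaba
   9 |   6 | bbabbbbbaaaba
  10 |  11 | bbbaaaba
  11 |   5 | bbbabbbbbaaaba
  12 |  10 | bbbbaaaba
  13 |   4 | bbbbabbbbbaaaba
  14 |   9 | bbbbbaaaba
  15 |   3 | bbbbbabbbbbaaaba
  16 |   2 | bbbbbbabbbbbaaaba
  17 |   1 | bbbbbbbabbbbbaaaba
  18 |   0 | bbbbbbbbabbbbbaaaba

SA = [18, 14, 15, 16, 8, 17, 13, 7, 12, 6, 11, 5, 10, 4, 9, 3, 2, 1, 0]
i: (SA[i-1],SA[i]) lcp shared
  1: (18,14) 1 'a'
  2: (14,15) 2 'aa'
  3: (15,16) 1 'a'
  4: (16,8) 2 'ab'
  5: (8,17) 0 ''
  6: (17,13) 2 'ba'
  7: (13,7) 2 'ba'
  8: (7,12) 1 'b'
  9: (12,6) 3 'bba'
  10: (6,11) 2 'bb'
  11: (11,5) 4 'bbba'
  12: (5,10) 3 'bbb'
  13: (10,4) 5 'bbbba'
  14: (4,9) 4 'bbbb'
  15: (9,3) 6 'bbbbba'
  16: (3,2) 5 'bbbbb'
  17: (2,1) 6 'bbbbbb'
  18: (1,0) 7 'bbbbbbb'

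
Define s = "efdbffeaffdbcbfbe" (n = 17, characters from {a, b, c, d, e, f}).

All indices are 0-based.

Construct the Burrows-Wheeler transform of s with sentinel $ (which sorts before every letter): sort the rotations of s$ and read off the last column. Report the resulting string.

eedfcdbffbf$bfefab

rank  rotation            last
    0  $efdbffeaffdbcbfbe  e
    1  affdbcbfbe$efdbffe  e
    2  bcbfbe$efdbffeaffd  d
    3  be$efdbffeaffdbcbf  f
    4  bfbe$efdbffeaffdbc  c
    5  bffeaffdbcbfbe$efd  d
    6  cbfbe$efdbffeaffdb  b
    7  dbcbfbe$efdbffeaff  f
    8  dbffeaffdbcbfbe$ef  f
    9  e$efdbffeaffdbcbfb  b
   10  eaffdbcbfbe$efdbff  f
   11  efdbffeaffdbcbfbe$  $
   12  fbe$efdbffeaffdbcb  b
   13  fdbcbfbe$efdbffeaf  f
   14  fdbffeaffdbcbfbe$e  e
   15  feaffdbcbfbe$efdbf  f
   16  ffdbcbfbe$efdbffea  a
   17  ffeaffdbcbfbe$efdb  b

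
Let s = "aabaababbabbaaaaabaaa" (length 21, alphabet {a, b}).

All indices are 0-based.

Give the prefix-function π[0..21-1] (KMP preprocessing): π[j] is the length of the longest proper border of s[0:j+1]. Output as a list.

[0, 1, 0, 1, 2, 3, 4, 0, 0, 1, 0, 0, 1, 2, 2, 2, 2, 3, 4, 5, 2]

π[0] = 0
j=1 s[j]='a': π[1]=1 (border 'a')
j=2 s[j]='b': k: 1→0; π[2]=0 (border '')
j=3 s[j]='a': π[3]=1 (border 'a')
j=4 s[j]='a': π[4]=2 (border 'aa')
j=5 s[j]='b': π[5]=3 (border 'aab')
j=6 s[j]='a': π[6]=4 (border 'aaba')
j=7 s[j]='b': k: 4→1→0; π[7]=0 (border '')
j=8 s[j]='b': π[8]=0 (border '')
j=9 s[j]='a': π[9]=1 (border 'a')
j=10 s[j]='b': k: 1→0; π[10]=0 (border '')
j=11 s[j]='b': π[11]=0 (border '')
j=12 s[j]='a': π[12]=1 (border 'a')
j=13 s[j]='a': π[13]=2 (border 'aa')
j=14 s[j]='a': k: 2→1; π[14]=2 (border 'aa')
j=15 s[j]='a': k: 2→1; π[15]=2 (border 'aa')
j=16 s[j]='a': k: 2→1; π[16]=2 (border 'aa')
j=17 s[j]='b': π[17]=3 (border 'aab')
j=18 s[j]='a': π[18]=4 (border 'aaba')
j=19 s[j]='a': π[19]=5 (border 'aabaa')
j=20 s[j]='a': k: 5→2→1; π[20]=2 (border 'aa')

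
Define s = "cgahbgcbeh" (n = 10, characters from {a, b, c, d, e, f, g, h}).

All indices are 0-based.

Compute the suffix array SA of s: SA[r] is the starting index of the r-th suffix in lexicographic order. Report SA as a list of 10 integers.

rank→(start, suffix):
  0 → (2, 'ahbgcbeh')
  1 → (7, 'beh')
  2 → (4, 'bgcbeh')
  3 → (6, 'cbeh')
  4 → (0, 'cgahbgcbeh')
  5 → (8, 'eh')
  6 → (1, 'gahbgcbeh')
  7 → (5, 'gcbeh')
  8 → (9, 'h')
  9 → (3, 'hbgcbeh')

[2, 7, 4, 6, 0, 8, 1, 5, 9, 3]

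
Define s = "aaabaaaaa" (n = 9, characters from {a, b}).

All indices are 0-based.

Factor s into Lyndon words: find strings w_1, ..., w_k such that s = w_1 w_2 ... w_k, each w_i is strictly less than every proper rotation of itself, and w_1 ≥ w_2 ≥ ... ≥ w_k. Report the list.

emit factor 1: 'aaab' (i=0, period=4)
emit factor 2: 'a' (i=4, period=1)
emit factor 3: 'a' (i=5, period=1)
emit factor 4: 'a' (i=6, period=1)
emit factor 5: 'a' (i=7, period=1)
emit factor 6: 'a' (i=8, period=1)

["aaab", "a", "a", "a", "a", "a"]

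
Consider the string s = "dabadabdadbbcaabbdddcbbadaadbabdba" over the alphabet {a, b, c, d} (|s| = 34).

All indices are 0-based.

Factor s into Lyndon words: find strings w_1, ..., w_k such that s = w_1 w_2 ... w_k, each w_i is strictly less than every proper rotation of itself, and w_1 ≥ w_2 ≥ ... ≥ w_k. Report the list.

["d", "abadabdadbbc", "aabbdddcbbadaadbabdb", "a"]

emit factor 1: 'd' (i=0, period=1)
emit factor 2: 'abadabdadbbc' (i=1, period=12)
emit factor 3: 'aabbdddcbbadaadbabdb' (i=13, period=20)
emit factor 4: 'a' (i=33, period=1)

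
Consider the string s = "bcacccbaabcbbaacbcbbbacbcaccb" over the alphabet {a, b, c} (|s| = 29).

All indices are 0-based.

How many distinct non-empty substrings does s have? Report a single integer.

rank→(start, suffix):
  0 → (7, 'aabcbbaacbcbbbacbcaccb')
  1 → (13, 'aacbcbbbacbcaccb')
  2 → (8, 'abcbbaacbcbbbacbcaccb')
  3 → (21, 'acbcaccb')
  4 → (14, 'acbcbbbacbcaccb')
  5 → (25, 'accb')
  6 → (2, 'acccbaabcbbaacbcbbbacbcaccb')
  7 → (28, 'b')
  8 → (6, 'baabcbbaacbcbbbacbcaccb')
  9 → (12, 'baacbcbbbacbcaccb')
  10 → (20, 'bacbcaccb')
  11 → (11, 'bbaacbcbbbacbcaccb')
  12 → (19, 'bbacbcaccb')
  13 → (18, 'bbbacbcaccb')
  14 → (23, 'bcaccb')
  15 → (0, 'bcacccbaabcbbaacbcbbbacbcaccb')
  16 → (9, 'bcbbaacbcbbbacbcaccb')
  17 → (16, 'bcbbbacbcaccb')
  18 → (24, 'caccb')
  19 → (1, 'cacccbaabcbbaacbcbbbacbcaccb')
  20 → (27, 'cb')
  21 → (5, 'cbaabcbbaacbcbbbacbcaccb')
  22 → (10, 'cbbaacbcbbbacbcaccb')
  23 → (17, 'cbbbacbcaccb')
  24 → (22, 'cbcaccb')
  25 → (15, 'cbcbbbacbcaccb')
  26 → (26, 'ccb')
  27 → (4, 'ccbaabcbbaacbcbbbacbcaccb')
  28 → (3, 'cccbaabcbbaacbcbbbacbcaccb')

SA = [7, 13, 8, 21, 14, 25, 2, 28, 6, 12, 20, 11, 19, 18, 23, 0, 9, 16, 24, 1, 27, 5, 10, 17, 22, 15, 26, 4, 3]
i: (SA[i-1],SA[i]) lcp shared
  1: (7,13) 2 'aa'
  2: (13,8) 1 'a'
  3: (8,21) 1 'a'
  4: (21,14) 4 'acbc'
  5: (14,25) 2 'ac'
  6: (25,2) 3 'acc'
  7: (2,28) 0 ''
  8: (28,6) 1 'b'
  9: (6,12) 3 'baa'
  10: (12,20) 2 'ba'
  11: (20,11) 1 'b'
  12: (11,19) 3 'bba'
  13: (19,18) 2 'bb'
  14: (18,23) 1 'b'
  15: (23,0) 5 'bcacc'
  16: (0,9) 2 'bc'
  17: (9,16) 4 'bcbb'
  18: (16,24) 0 ''
  19: (24,1) 4 'cacc'
  20: (1,27) 1 'c'
  21: (27,5) 2 'cb'
  22: (5,10) 2 'cb'
  23: (10,17) 3 'cbb'
  24: (17,22) 2 'cb'
  25: (22,15) 3 'cbc'
  26: (15,26) 1 'c'
  27: (26,4) 3 'ccb'
  28: (4,3) 2 'cc'

n(n+1)/2 = 29·30/2 = 435
Σ LCP = 0 + 2 + 1 + 1 + 4 + 2 + 3 + 0 + 1 + 3 + 2 + 1 + 3 + 2 + 1 + 5 + 2 + 4 + 0 + 4 + 1 + 2 + 2 + 3 + 2 + 3 + 1 + 3 + 2 = 60
distinct = 435 − 60 = 375

375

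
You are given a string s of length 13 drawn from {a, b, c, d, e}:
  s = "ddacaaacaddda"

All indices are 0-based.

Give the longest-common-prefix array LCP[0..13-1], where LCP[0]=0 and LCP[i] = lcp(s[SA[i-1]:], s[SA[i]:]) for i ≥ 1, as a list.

rank | idx | suffix
   0 |  12 | a
   1 |   4 | aaacaddda
   2 |   5 | aacaddda
   3 |   2 | acaaacaddda
   4 |   6 | acaddda
   5 |   8 | addda
   6 |   3 | caaacaddda
   7 |   7 | caddda
   8 |  11 | da
   9 |   1 | dacaaacaddda
  10 |  10 | dda
  11 |   0 | ddacaaacaddda
  12 |   9 | ddda

SA = [12, 4, 5, 2, 6, 8, 3, 7, 11, 1, 10, 0, 9]
rank  pair      lcp
   1  s[12:],s[4:]  1  'a'
   2  s[4:],s[5:]  2  'aa'
   3  s[5:],s[2:]  1  'a'
   4  s[2:],s[6:]  3  'aca'
   5  s[6:],s[8:]  1  'a'
   6  s[8:],s[3:]  0  ''
   7  s[3:],s[7:]  2  'ca'
   8  s[7:],s[11:]  0  ''
   9  s[11:],s[1:]  2  'da'
  10  s[1:],s[10:]  1  'd'
  11  s[10:],s[0:]  3  'dda'
  12  s[0:],s[9:]  2  'dd'

[0, 1, 2, 1, 3, 1, 0, 2, 0, 2, 1, 3, 2]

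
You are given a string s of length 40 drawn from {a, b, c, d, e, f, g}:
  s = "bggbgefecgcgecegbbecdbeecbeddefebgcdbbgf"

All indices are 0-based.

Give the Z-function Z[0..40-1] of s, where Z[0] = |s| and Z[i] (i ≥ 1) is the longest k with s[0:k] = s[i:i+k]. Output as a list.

[40, 0, 0, 2, 0, 0, 0, 0, 0, 0, 0, 0, 0, 0, 0, 0, 1, 1, 0, 0, 0, 1, 0, 0, 0, 1, 0, 0, 0, 0, 0, 0, 2, 0, 0, 0, 1, 2, 0, 0]

Z[0]=40
i=1: i≥r, start 0; Z[1]=0
i=2: i≥r, start 0; Z[2]=0
i=3: i≥r, start 0; Z[3]=2 grow→box=[3,5)
i=4: min(r-i=1, Z[1]=0)=0; Z[4]=0
i=5: i≥r, start 0; Z[5]=0
i=6: i≥r, start 0; Z[6]=0
i=7: i≥r, start 0; Z[7]=0
i=8: i≥r, start 0; Z[8]=0
i=9: i≥r, start 0; Z[9]=0
i=10: i≥r, start 0; Z[10]=0
i=11: i≥r, start 0; Z[11]=0
i=12: i≥r, start 0; Z[12]=0
i=13: i≥r, start 0; Z[13]=0
i=14: i≥r, start 0; Z[14]=0
i=15: i≥r, start 0; Z[15]=0
i=16: i≥r, start 0; Z[16]=1 grow→box=[16,17)
i=17: i≥r, start 0; Z[17]=1 grow→box=[17,18)
i=18: i≥r, start 0; Z[18]=0
i=19: i≥r, start 0; Z[19]=0
i=20: i≥r, start 0; Z[20]=0
i=21: i≥r, start 0; Z[21]=1 grow→box=[21,22)
i=22: i≥r, start 0; Z[22]=0
i=23: i≥r, start 0; Z[23]=0
i=24: i≥r, start 0; Z[24]=0
i=25: i≥r, start 0; Z[25]=1 grow→box=[25,26)
i=26: i≥r, start 0; Z[26]=0
i=27: i≥r, start 0; Z[27]=0
i=28: i≥r, start 0; Z[28]=0
i=29: i≥r, start 0; Z[29]=0
i=30: i≥r, start 0; Z[30]=0
i=31: i≥r, start 0; Z[31]=0
i=32: i≥r, start 0; Z[32]=2 grow→box=[32,34)
i=33: min(r-i=1, Z[1]=0)=0; Z[33]=0
i=34: i≥r, start 0; Z[34]=0
i=35: i≥r, start 0; Z[35]=0
i=36: i≥r, start 0; Z[36]=1 grow→box=[36,37)
i=37: i≥r, start 0; Z[37]=2 grow→box=[37,39)
i=38: min(r-i=1, Z[1]=0)=0; Z[38]=0
i=39: i≥r, start 0; Z[39]=0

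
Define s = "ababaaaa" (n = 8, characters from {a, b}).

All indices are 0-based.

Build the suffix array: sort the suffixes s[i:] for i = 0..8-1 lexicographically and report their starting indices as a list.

[7, 6, 5, 4, 2, 0, 3, 1]

sorted suffixes:
  #0 SA[0]=7  'a'
  #1 SA[1]=6  'aa'
  #2 SA[2]=5  'aaa'
  #3 SA[3]=4  'aaaa'
  #4 SA[4]=2  'abaaaa'
  #5 SA[5]=0  'ababaaaa'
  #6 SA[6]=3  'baaaa'
  #7 SA[7]=1  'babaaaa'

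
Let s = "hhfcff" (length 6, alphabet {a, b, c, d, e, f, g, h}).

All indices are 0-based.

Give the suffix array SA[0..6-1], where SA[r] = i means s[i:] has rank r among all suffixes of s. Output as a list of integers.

[3, 5, 2, 4, 1, 0]

sorted suffixes:
  #0 SA[0]=3  'cff'
  #1 SA[1]=5  'f'
  #2 SA[2]=2  'fcff'
  #3 SA[3]=4  'ff'
  #4 SA[4]=1  'hfcff'
  #5 SA[5]=0  'hhfcff'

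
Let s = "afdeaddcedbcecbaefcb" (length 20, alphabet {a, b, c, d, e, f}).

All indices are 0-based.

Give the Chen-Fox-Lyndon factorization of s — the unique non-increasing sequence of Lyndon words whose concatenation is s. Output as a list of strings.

["afde", "addcedbcecbaefcb"]

emit factor 1: 'afde' (i=0, period=4)
emit factor 2: 'addcedbcecbaefcb' (i=4, period=16)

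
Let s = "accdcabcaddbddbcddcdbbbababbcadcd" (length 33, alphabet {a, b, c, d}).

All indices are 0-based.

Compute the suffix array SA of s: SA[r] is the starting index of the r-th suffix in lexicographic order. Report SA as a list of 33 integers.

[23, 25, 5, 0, 29, 8, 22, 24, 21, 20, 26, 27, 6, 14, 11, 4, 28, 7, 1, 31, 18, 2, 15, 32, 19, 13, 10, 3, 30, 17, 12, 9, 16]

rank | idx | suffix
   0 |  23 | ababbcadcd
   1 |  25 | abbcadcd
   2 |   5 | abcaddbddbcddcdbbbababbcadcd
   3 |   0 | accdcabcaddbddbcddcdbbbababbcadcd
   4 |  29 | adcd
   5 |   8 | addbddbcddcdbbbababbcadcd
   6 |  22 | bababbcadcd
   7 |  24 | babbcadcd
   8 |  21 | bbababbcadcd
   9 |  20 | bbbababbcadcd
  10 |  26 | bbcadcd
  11 |  27 | bcadcd
  12 |   6 | bcaddbddbcddcdbbbababbcadcd
  13 |  14 | bcddcdbbbababbcadcd
  14 |  11 | bddbcddcdbbbababbcadcd
  15 |   4 | cabcaddbddbcddcdbbbababbcadcd
  16 |  28 | cadcd
  17 |   7 | caddbddbcddcdbbbababbcadcd
  18 |   1 | ccdcabcaddbddbcddcdbbbababbcadcd
  19 |  31 | cd
  20 |  18 | cdbbbababbcadcd
  21 |   2 | cdcabcaddbddbcddcdbbbababbcadcd
  22 |  15 | cddcdbbbababbcadcd
  23 |  32 | d
  24 |  19 | dbbbababbcadcd
  25 |  13 | dbcddcdbbbababbcadcd
  26 |  10 | dbddbcddcdbbbababbcadcd
  27 |   3 | dcabcaddbddbcddcdbbbababbcadcd
  28 |  30 | dcd
  29 |  17 | dcdbbbababbcadcd
  30 |  12 | ddbcddcdbbbababbcadcd
  31 |   9 | ddbddbcddcdbbbababbcadcd
  32 |  16 | ddcdbbbababbcadcd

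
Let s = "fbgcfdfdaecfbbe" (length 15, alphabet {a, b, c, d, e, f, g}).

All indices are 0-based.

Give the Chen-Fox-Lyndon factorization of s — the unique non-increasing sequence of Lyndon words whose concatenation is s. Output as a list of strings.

["f", "bgcfdfd", "aecfbbe"]

emit factor 1: 'f' (i=0, period=1)
emit factor 2: 'bgcfdfd' (i=1, period=7)
emit factor 3: 'aecfbbe' (i=8, period=7)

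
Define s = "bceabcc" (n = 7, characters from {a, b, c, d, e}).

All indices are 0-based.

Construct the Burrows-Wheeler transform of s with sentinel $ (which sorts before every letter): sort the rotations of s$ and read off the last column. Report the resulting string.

rank  rotation  last
    0  $bceabcc  c
    1  abcc$bce  e
    2  bcc$bcea  a
    3  bceabcc$  $
    4  c$bceabc  c
    5  cc$bceab  b
    6  ceabcc$b  b
    7  eabcc$bc  c

cea$cbbc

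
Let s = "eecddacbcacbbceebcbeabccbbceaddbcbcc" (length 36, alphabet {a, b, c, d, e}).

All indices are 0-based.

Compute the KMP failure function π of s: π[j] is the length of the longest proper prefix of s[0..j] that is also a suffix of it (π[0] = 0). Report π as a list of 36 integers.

π[0] = 0
j=1 s[j]='e': π[1]=1 (border 'e')
j=2 s[j]='c': k: 1→0; π[2]=0 (border '')
j=3 s[j]='d': π[3]=0 (border '')
j=4 s[j]='d': π[4]=0 (border '')
j=5 s[j]='a': π[5]=0 (border '')
j=6 s[j]='c': π[6]=0 (border '')
j=7 s[j]='b': π[7]=0 (border '')
j=8 s[j]='c': π[8]=0 (border '')
j=9 s[j]='a': π[9]=0 (border '')
j=10 s[j]='c': π[10]=0 (border '')
j=11 s[j]='b': π[11]=0 (border '')
j=12 s[j]='b': π[12]=0 (border '')
j=13 s[j]='c': π[13]=0 (border '')
j=14 s[j]='e': π[14]=1 (border 'e')
j=15 s[j]='e': π[15]=2 (border 'ee')
j=16 s[j]='b': k: 2→1→0; π[16]=0 (border '')
j=17 s[j]='c': π[17]=0 (border '')
j=18 s[j]='b': π[18]=0 (border '')
j=19 s[j]='e': π[19]=1 (border 'e')
j=20 s[j]='a': k: 1→0; π[20]=0 (border '')
j=21 s[j]='b': π[21]=0 (border '')
j=22 s[j]='c': π[22]=0 (border '')
j=23 s[j]='c': π[23]=0 (border '')
j=24 s[j]='b': π[24]=0 (border '')
j=25 s[j]='b': π[25]=0 (border '')
j=26 s[j]='c': π[26]=0 (border '')
j=27 s[j]='e': π[27]=1 (border 'e')
j=28 s[j]='a': k: 1→0; π[28]=0 (border '')
j=29 s[j]='d': π[29]=0 (border '')
j=30 s[j]='d': π[30]=0 (border '')
j=31 s[j]='b': π[31]=0 (border '')
j=32 s[j]='c': π[32]=0 (border '')
j=33 s[j]='b': π[33]=0 (border '')
j=34 s[j]='c': π[34]=0 (border '')
j=35 s[j]='c': π[35]=0 (border '')

[0, 1, 0, 0, 0, 0, 0, 0, 0, 0, 0, 0, 0, 0, 1, 2, 0, 0, 0, 1, 0, 0, 0, 0, 0, 0, 0, 1, 0, 0, 0, 0, 0, 0, 0, 0]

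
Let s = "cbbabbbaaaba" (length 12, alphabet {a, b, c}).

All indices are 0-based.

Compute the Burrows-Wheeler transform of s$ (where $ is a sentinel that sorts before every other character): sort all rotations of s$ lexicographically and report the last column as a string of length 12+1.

abbaababbbca$

rank  rotation       last
    0  $cbbabbbaaaba  a
    1  a$cbbabbbaaab  b
    2  aaaba$cbbabbb  b
    3  aaba$cbbabbba  a
    4  aba$cbbabbbaa  a
    5  abbbaaaba$cbb  b
    6  ba$cbbabbbaaa  a
    7  baaaba$cbbabb  b
    8  babbbaaaba$cb  b
    9  bbaaaba$cbbab  b
   10  bbabbbaaaba$c  c
   11  bbbaaaba$cbba  a
   12  cbbabbbaaaba$  $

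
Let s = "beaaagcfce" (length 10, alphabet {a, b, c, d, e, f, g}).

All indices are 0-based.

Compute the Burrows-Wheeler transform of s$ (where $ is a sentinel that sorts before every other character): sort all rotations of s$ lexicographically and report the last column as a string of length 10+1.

eeaa$fgcbca

rank  rotation     last
    0  $beaaagcfce  e
    1  aaagcfce$be  e
    2  aagcfce$bea  a
    3  agcfce$beaa  a
    4  beaaagcfce$  $
    5  ce$beaaagcf  f
    6  cfce$beaaag  g
    7  e$beaaagcfc  c
    8  eaaagcfce$b  b
    9  fce$beaaagc  c
   10  gcfce$beaaa  a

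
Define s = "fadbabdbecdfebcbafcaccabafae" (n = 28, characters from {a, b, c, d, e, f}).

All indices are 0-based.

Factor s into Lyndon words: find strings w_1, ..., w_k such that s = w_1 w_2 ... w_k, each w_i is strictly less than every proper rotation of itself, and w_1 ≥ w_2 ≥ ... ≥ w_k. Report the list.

emit factor 1: 'f' (i=0, period=1)
emit factor 2: 'adb' (i=1, period=3)
emit factor 3: 'abdbecdfebcbafcacc' (i=4, period=18)
emit factor 4: 'abafae' (i=22, period=6)

["f", "adb", "abdbecdfebcbafcacc", "abafae"]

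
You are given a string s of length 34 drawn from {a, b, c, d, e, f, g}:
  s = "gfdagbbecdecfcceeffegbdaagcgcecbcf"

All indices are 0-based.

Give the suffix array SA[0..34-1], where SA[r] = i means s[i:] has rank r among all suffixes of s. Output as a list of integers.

rank | idx | suffix
   0 |  23 | aagcgcecbcf
   1 |   3 | agbbecdecfcceeffegbdaagcgcecbcf
   2 |  24 | agcgcecbcf
   3 |   5 | bbecdecfcceeffegbdaagcgcecbcf
   4 |  31 | bcf
   5 |  21 | bdaagcgcecbcf
   6 |   6 | becdecfcceeffegbdaagcgcecbcf
   7 |  30 | cbcf
   8 |  13 | cceeffegbdaagcgcecbcf
   9 |   8 | cdecfcceeffegbdaagcgcecbcf
  10 |  28 | cecbcf
  11 |  14 | ceeffegbdaagcgcecbcf
  12 |  32 | cf
  13 |  11 | cfcceeffegbdaagcgcecbcf
  14 |  26 | cgcecbcf
  15 |  22 | daagcgcecbcf
  16 |   2 | dagbbecdecfcceeffegbdaagcgcecbcf
  17 |   9 | decfcceeffegbdaagcgcecbcf
  18 |  29 | ecbcf
  19 |   7 | ecdecfcceeffegbdaagcgcecbcf
  20 |  10 | ecfcceeffegbdaagcgcecbcf
  21 |  15 | eeffegbdaagcgcecbcf
  22 |  16 | effegbdaagcgcecbcf
  23 |  19 | egbdaagcgcecbcf
  24 |  33 | f
  25 |  12 | fcceeffegbdaagcgcecbcf
  26 |   1 | fdagbbecdecfcceeffegbdaagcgcecbcf
  27 |  18 | fegbdaagcgcecbcf
  28 |  17 | ffegbdaagcgcecbcf
  29 |   4 | gbbecdecfcceeffegbdaagcgcecbcf
  30 |  20 | gbdaagcgcecbcf
  31 |  27 | gcecbcf
  32 |  25 | gcgcecbcf
  33 |   0 | gfdagbbecdecfcceeffegbdaagcgcecbcf

[23, 3, 24, 5, 31, 21, 6, 30, 13, 8, 28, 14, 32, 11, 26, 22, 2, 9, 29, 7, 10, 15, 16, 19, 33, 12, 1, 18, 17, 4, 20, 27, 25, 0]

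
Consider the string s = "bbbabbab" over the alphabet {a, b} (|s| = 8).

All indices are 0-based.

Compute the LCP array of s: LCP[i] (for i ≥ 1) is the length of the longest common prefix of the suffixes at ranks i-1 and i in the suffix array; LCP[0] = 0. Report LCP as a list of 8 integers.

[0, 2, 0, 1, 3, 1, 4, 2]

sorted suffixes:
  #0 SA[0]=6  'ab'
  #1 SA[1]=3  'abbab'
  #2 SA[2]=7  'b'
  #3 SA[3]=5  'bab'
  #4 SA[4]=2  'babbab'
  #5 SA[5]=4  'bbab'
  #6 SA[6]=1  'bbabbab'
  #7 SA[7]=0  'bbbabbab'

SA = [6, 3, 7, 5, 2, 4, 1, 0]
rank  pair      lcp
   1  s[6:],s[3:]  2  'ab'
   2  s[3:],s[7:]  0  ''
   3  s[7:],s[5:]  1  'b'
   4  s[5:],s[2:]  3  'bab'
   5  s[2:],s[4:]  1  'b'
   6  s[4:],s[1:]  4  'bbab'
   7  s[1:],s[0:]  2  'bb'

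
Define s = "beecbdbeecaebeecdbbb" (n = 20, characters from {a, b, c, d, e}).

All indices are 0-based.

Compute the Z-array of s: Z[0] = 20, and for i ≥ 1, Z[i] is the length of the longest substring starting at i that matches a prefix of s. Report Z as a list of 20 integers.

Z[0]=20
i=1: fresh scan; Z[1]=0
i=2: fresh scan; Z[2]=0
i=3: fresh scan; Z[3]=0
i=4: fresh scan; Z[4]=1 extend→box=[4,5)
i=5: fresh scan; Z[5]=0
i=6: fresh scan; Z[6]=4 extend→box=[6,10)
i=7: min(r-i=3, Z[1]=0)=0; Z[7]=0
i=8: min(r-i=2, Z[2]=0)=0; Z[8]=0
i=9: min(r-i=1, Z[3]=0)=0; Z[9]=0
i=10: fresh scan; Z[10]=0
i=11: fresh scan; Z[11]=0
i=12: fresh scan; Z[12]=4 extend→box=[12,16)
i=13: min(r-i=3, Z[1]=0)=0; Z[13]=0
i=14: min(r-i=2, Z[2]=0)=0; Z[14]=0
i=15: min(r-i=1, Z[3]=0)=0; Z[15]=0
i=16: fresh scan; Z[16]=0
i=17: fresh scan; Z[17]=1 extend→box=[17,18)
i=18: fresh scan; Z[18]=1 extend→box=[18,19)
i=19: fresh scan; Z[19]=1 extend→box=[19,20)

[20, 0, 0, 0, 1, 0, 4, 0, 0, 0, 0, 0, 4, 0, 0, 0, 0, 1, 1, 1]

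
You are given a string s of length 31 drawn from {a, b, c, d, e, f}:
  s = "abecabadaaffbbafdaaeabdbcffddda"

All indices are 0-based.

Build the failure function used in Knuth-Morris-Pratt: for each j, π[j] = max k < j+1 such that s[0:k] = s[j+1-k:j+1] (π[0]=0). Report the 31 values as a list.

[0, 0, 0, 0, 1, 2, 1, 0, 1, 1, 0, 0, 0, 0, 1, 0, 0, 1, 1, 0, 1, 2, 0, 0, 0, 0, 0, 0, 0, 0, 1]

π[0] = 0
j=1 s[j]='b': π[1]=0 (border '')
j=2 s[j]='e': π[2]=0 (border '')
j=3 s[j]='c': π[3]=0 (border '')
j=4 s[j]='a': π[4]=1 (border 'a')
j=5 s[j]='b': π[5]=2 (border 'ab')
j=6 s[j]='a': k: 2→0; π[6]=1 (border 'a')
j=7 s[j]='d': k: 1→0; π[7]=0 (border '')
j=8 s[j]='a': π[8]=1 (border 'a')
j=9 s[j]='a': k: 1→0; π[9]=1 (border 'a')
j=10 s[j]='f': k: 1→0; π[10]=0 (border '')
j=11 s[j]='f': π[11]=0 (border '')
j=12 s[j]='b': π[12]=0 (border '')
j=13 s[j]='b': π[13]=0 (border '')
j=14 s[j]='a': π[14]=1 (border 'a')
j=15 s[j]='f': k: 1→0; π[15]=0 (border '')
j=16 s[j]='d': π[16]=0 (border '')
j=17 s[j]='a': π[17]=1 (border 'a')
j=18 s[j]='a': k: 1→0; π[18]=1 (border 'a')
j=19 s[j]='e': k: 1→0; π[19]=0 (border '')
j=20 s[j]='a': π[20]=1 (border 'a')
j=21 s[j]='b': π[21]=2 (border 'ab')
j=22 s[j]='d': k: 2→0; π[22]=0 (border '')
j=23 s[j]='b': π[23]=0 (border '')
j=24 s[j]='c': π[24]=0 (border '')
j=25 s[j]='f': π[25]=0 (border '')
j=26 s[j]='f': π[26]=0 (border '')
j=27 s[j]='d': π[27]=0 (border '')
j=28 s[j]='d': π[28]=0 (border '')
j=29 s[j]='d': π[29]=0 (border '')
j=30 s[j]='a': π[30]=1 (border 'a')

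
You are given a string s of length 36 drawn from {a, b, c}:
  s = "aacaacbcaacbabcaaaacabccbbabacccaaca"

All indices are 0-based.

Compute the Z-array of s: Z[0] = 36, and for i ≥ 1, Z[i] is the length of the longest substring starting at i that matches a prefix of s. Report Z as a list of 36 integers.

[36, 1, 0, 3, 1, 0, 0, 0, 3, 1, 0, 0, 1, 0, 0, 2, 2, 4, 1, 0, 1, 0, 0, 0, 0, 0, 1, 0, 1, 0, 0, 0, 4, 1, 0, 1]

Z[0]=36
i=1: outside box; Z[1]=1 scan→box=[1,2)
i=2: outside box; Z[2]=0
i=3: outside box; Z[3]=3 scan→box=[3,6)
i=4: min(r-i=2, Z[1]=1)=1; Z[4]=1
i=5: min(r-i=1, Z[2]=0)=0; Z[5]=0
i=6: outside box; Z[6]=0
i=7: outside box; Z[7]=0
i=8: outside box; Z[8]=3 scan→box=[8,11)
i=9: min(r-i=2, Z[1]=1)=1; Z[9]=1
i=10: min(r-i=1, Z[2]=0)=0; Z[10]=0
i=11: outside box; Z[11]=0
i=12: outside box; Z[12]=1 scan→box=[12,13)
i=13: outside box; Z[13]=0
i=14: outside box; Z[14]=0
i=15: outside box; Z[15]=2 scan→box=[15,17)
i=16: min(r-i=1, Z[1]=1)=1; Z[16]=2 scan→box=[16,18)
i=17: min(r-i=1, Z[1]=1)=1; Z[17]=4 scan→box=[17,21)
i=18: min(r-i=3, Z[1]=1)=1; Z[18]=1
i=19: min(r-i=2, Z[2]=0)=0; Z[19]=0
i=20: min(r-i=1, Z[3]=3)=1; Z[20]=1
i=21: outside box; Z[21]=0
i=22: outside box; Z[22]=0
i=23: outside box; Z[23]=0
i=24: outside box; Z[24]=0
i=25: outside box; Z[25]=0
i=26: outside box; Z[26]=1 scan→box=[26,27)
i=27: outside box; Z[27]=0
i=28: outside box; Z[28]=1 scan→box=[28,29)
i=29: outside box; Z[29]=0
i=30: outside box; Z[30]=0
i=31: outside box; Z[31]=0
i=32: outside box; Z[32]=4 scan→box=[32,36)
i=33: min(r-i=3, Z[1]=1)=1; Z[33]=1
i=34: min(r-i=2, Z[2]=0)=0; Z[34]=0
i=35: min(r-i=1, Z[3]=3)=1; Z[35]=1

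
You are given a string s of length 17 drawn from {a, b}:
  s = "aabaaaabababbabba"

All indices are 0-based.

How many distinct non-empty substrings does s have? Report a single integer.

rank | idx | suffix
   0 |  16 | a
   1 |   3 | aaaabababbabba
   2 |   4 | aaabababbabba
   3 |   0 | aabaaaabababbabba
   4 |   5 | aabababbabba
   5 |   1 | abaaaabababbabba
   6 |   6 | abababbabba
   7 |   8 | ababbabba
   8 |  13 | abba
   9 |  10 | abbabba
  10 |  15 | ba
  11 |   2 | baaaabababbabba
  12 |   7 | bababbabba
  13 |  12 | babba
  14 |   9 | babbabba
  15 |  14 | bba
  16 |  11 | bbabba

SA = [16, 3, 4, 0, 5, 1, 6, 8, 13, 10, 15, 2, 7, 12, 9, 14, 11]
rank  pair      lcp
   1  s[16:],s[3:]  1  'a'
   2  s[3:],s[4:]  3  'aaa'
   3  s[4:],s[0:]  2  'aa'
   4  s[0:],s[5:]  4  'aaba'
   5  s[5:],s[1:]  1  'a'
   6  s[1:],s[6:]  3  'aba'
   7  s[6:],s[8:]  4  'abab'
   8  s[8:],s[13:]  2  'ab'
   9  s[13:],s[10:]  4  'abba'
  10  s[10:],s[15:]  0  ''
  11  s[15:],s[2:]  2  'ba'
  12  s[2:],s[7:]  2  'ba'
  13  s[7:],s[12:]  3  'bab'
  14  s[12:],s[9:]  5  'babba'
  15  s[9:],s[14:]  1  'b'
  16  s[14:],s[11:]  3  'bba'

n(n+1)/2 = 17·18/2 = 153
Σ LCP = 0 + 1 + 3 + 2 + 4 + 1 + 3 + 4 + 2 + 4 + 0 + 2 + 2 + 3 + 5 + 1 + 3 = 40
distinct = 153 − 40 = 113

113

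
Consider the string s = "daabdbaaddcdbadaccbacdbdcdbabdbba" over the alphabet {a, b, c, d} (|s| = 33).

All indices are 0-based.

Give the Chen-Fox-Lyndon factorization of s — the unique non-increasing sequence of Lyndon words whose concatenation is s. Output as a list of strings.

emit factor 1: 'd' (i=0, period=1)
emit factor 2: 'aabdbaaddcdbadaccbacdbdcdbabdbb' (i=1, period=31)
emit factor 3: 'a' (i=32, period=1)

["d", "aabdbaaddcdbadaccbacdbdcdbabdbb", "a"]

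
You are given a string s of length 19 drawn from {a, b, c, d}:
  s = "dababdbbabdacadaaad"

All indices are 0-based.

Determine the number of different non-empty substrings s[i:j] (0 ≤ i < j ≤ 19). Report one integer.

164

rank | idx | suffix
   0 |  15 | aaad
   1 |  16 | aad
   2 |   1 | ababdbbabdacadaaad
   3 |   8 | abdacadaaad
   4 |   3 | abdbbabdacadaaad
   5 |  11 | acadaaad
   6 |  17 | ad
   7 |  13 | adaaad
   8 |   7 | babdacadaaad
   9 |   2 | babdbbabdacadaaad
  10 |   6 | bbabdacadaaad
  11 |   9 | bdacadaaad
  12 |   4 | bdbbabdacadaaad
  13 |  12 | cadaaad
  14 |  18 | d
  15 |  14 | daaad
  16 |   0 | dababdbbabdacadaaad
  17 |  10 | dacadaaad
  18 |   5 | dbbabdacadaaad

SA = [15, 16, 1, 8, 3, 11, 17, 13, 7, 2, 6, 9, 4, 12, 18, 14, 0, 10, 5]
[i] adj suffixes → lcp
  [1] 15/16 → 2 ('aa')
  [2] 16/1 → 1 ('a')
  [3] 1/8 → 2 ('ab')
  [4] 8/3 → 3 ('abd')
  [5] 3/11 → 1 ('a')
  [6] 11/17 → 1 ('a')
  [7] 17/13 → 2 ('ad')
  [8] 13/7 → 0 ('')
  [9] 7/2 → 4 ('babd')
  [10] 2/6 → 1 ('b')
  [11] 6/9 → 1 ('b')
  [12] 9/4 → 2 ('bd')
  [13] 4/12 → 0 ('')
  [14] 12/18 → 0 ('')
  [15] 18/14 → 1 ('d')
  [16] 14/0 → 2 ('da')
  [17] 0/10 → 2 ('da')
  [18] 10/5 → 1 ('d')

n(n+1)/2 = 19·20/2 = 190
Σ LCP = 0 + 2 + 1 + 2 + 3 + 1 + 1 + 2 + 0 + 4 + 1 + 1 + 2 + 0 + 0 + 1 + 2 + 2 + 1 = 26
distinct = 190 − 26 = 164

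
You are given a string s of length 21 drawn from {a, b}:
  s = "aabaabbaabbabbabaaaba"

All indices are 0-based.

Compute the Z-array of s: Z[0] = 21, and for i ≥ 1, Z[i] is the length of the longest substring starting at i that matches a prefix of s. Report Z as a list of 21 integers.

[21, 1, 0, 3, 1, 0, 0, 3, 1, 0, 0, 1, 0, 0, 1, 0, 2, 4, 1, 0, 1]

Z[0]=21
i=1: i≥r, start 0; Z[1]=1 grow→box=[1,2)
i=2: i≥r, start 0; Z[2]=0
i=3: i≥r, start 0; Z[3]=3 grow→box=[3,6)
i=4: min(r-i=2, Z[1]=1)=1; Z[4]=1
i=5: min(r-i=1, Z[2]=0)=0; Z[5]=0
i=6: i≥r, start 0; Z[6]=0
i=7: i≥r, start 0; Z[7]=3 grow→box=[7,10)
i=8: min(r-i=2, Z[1]=1)=1; Z[8]=1
i=9: min(r-i=1, Z[2]=0)=0; Z[9]=0
i=10: i≥r, start 0; Z[10]=0
i=11: i≥r, start 0; Z[11]=1 grow→box=[11,12)
i=12: i≥r, start 0; Z[12]=0
i=13: i≥r, start 0; Z[13]=0
i=14: i≥r, start 0; Z[14]=1 grow→box=[14,15)
i=15: i≥r, start 0; Z[15]=0
i=16: i≥r, start 0; Z[16]=2 grow→box=[16,18)
i=17: min(r-i=1, Z[1]=1)=1; Z[17]=4 grow→box=[17,21)
i=18: min(r-i=3, Z[1]=1)=1; Z[18]=1
i=19: min(r-i=2, Z[2]=0)=0; Z[19]=0
i=20: min(r-i=1, Z[3]=3)=1; Z[20]=1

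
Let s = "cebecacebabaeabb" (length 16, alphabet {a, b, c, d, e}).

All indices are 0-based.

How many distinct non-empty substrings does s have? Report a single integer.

119

rank→(start, suffix):
  0 → (9, 'abaeabb')
  1 → (13, 'abb')
  2 → (5, 'acebabaeabb')
  3 → (11, 'aeabb')
  4 → (15, 'b')
  5 → (8, 'babaeabb')
  6 → (10, 'baeabb')
  7 → (14, 'bb')
  8 → (2, 'becacebabaeabb')
  9 → (4, 'cacebabaeabb')
  10 → (6, 'cebabaeabb')
  11 → (0, 'cebecacebabaeabb')
  12 → (12, 'eabb')
  13 → (7, 'ebabaeabb')
  14 → (1, 'ebecacebabaeabb')
  15 → (3, 'ecacebabaeabb')

SA = [9, 13, 5, 11, 15, 8, 10, 14, 2, 4, 6, 0, 12, 7, 1, 3]
rank  pair      lcp
   1  s[9:],s[13:]  2  'ab'
   2  s[13:],s[5:]  1  'a'
   3  s[5:],s[11:]  1  'a'
   4  s[11:],s[15:]  0  ''
   5  s[15:],s[8:]  1  'b'
   6  s[8:],s[10:]  2  'ba'
   7  s[10:],s[14:]  1  'b'
   8  s[14:],s[2:]  1  'b'
   9  s[2:],s[4:]  0  ''
  10  s[4:],s[6:]  1  'c'
  11  s[6:],s[0:]  3  'ceb'
  12  s[0:],s[12:]  0  ''
  13  s[12:],s[7:]  1  'e'
  14  s[7:],s[1:]  2  'eb'
  15  s[1:],s[3:]  1  'e'

n(n+1)/2 = 16·17/2 = 136
Σ LCP = 0 + 2 + 1 + 1 + 0 + 1 + 2 + 1 + 1 + 0 + 1 + 3 + 0 + 1 + 2 + 1 = 17
distinct = 136 − 17 = 119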